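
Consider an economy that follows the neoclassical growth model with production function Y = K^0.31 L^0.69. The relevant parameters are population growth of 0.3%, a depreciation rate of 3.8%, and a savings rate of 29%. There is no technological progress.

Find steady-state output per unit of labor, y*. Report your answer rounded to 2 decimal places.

y* ≈ 2.41

At the steady state, Δk = 0, so s·k^α = (n + δ)·k.
Dividing both sides by k: k^(1−α) = s / (n + δ).
k^0.69 = 0.29 / (0.003 + 0.038) = 0.29 / 0.041 = 7.0732
k* = 7.0732^(1/0.69) ≈ 17.0344
y* = (k*)^α = 17.0344^0.31 ≈ 2.4083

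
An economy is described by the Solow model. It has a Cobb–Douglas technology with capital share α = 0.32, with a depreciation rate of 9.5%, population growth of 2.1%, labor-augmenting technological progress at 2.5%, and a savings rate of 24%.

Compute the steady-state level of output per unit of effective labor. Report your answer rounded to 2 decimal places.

Steady state requires s·f(k) = (n + g + δ)·k, i.e. s·k^α = (n + g + δ)·k.
Dividing both sides by k: k^(1−α) = s / (n + g + δ).
k^0.68 = 0.24 / (0.021 + 0.025 + 0.095) = 0.24 / 0.141 = 1.7021
k* = 1.7021^(1/0.68) ≈ 2.1862
y* = (k*)^α = 2.1862^0.32 ≈ 1.2844

y* ≈ 1.28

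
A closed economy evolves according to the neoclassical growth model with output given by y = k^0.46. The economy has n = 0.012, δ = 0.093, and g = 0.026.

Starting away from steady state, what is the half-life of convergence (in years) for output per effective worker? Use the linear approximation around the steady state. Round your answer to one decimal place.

Near the steady state the convergence rate is λ = (1 − α)(n + g + δ).
λ = (1 − 0.46) × 0.131 = 0.54 × 0.131 = 0.07074
Half-life = ln 2 / λ = 0.6931 / 0.07074 ≈ 9.80 years

about 9.8 years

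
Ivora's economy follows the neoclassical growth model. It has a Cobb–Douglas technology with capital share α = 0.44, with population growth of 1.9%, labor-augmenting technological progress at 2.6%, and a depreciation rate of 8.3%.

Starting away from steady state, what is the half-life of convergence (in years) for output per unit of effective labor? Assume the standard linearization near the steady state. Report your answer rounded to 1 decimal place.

half-life ≈ 9.7 years

Near the steady state the convergence rate is λ = (1 − α)(n + g + δ).
λ = (1 − 0.44) × 0.128 = 0.56 × 0.128 = 0.07168
Half-life = ln 2 / λ = 0.6931 / 0.07168 ≈ 9.67 years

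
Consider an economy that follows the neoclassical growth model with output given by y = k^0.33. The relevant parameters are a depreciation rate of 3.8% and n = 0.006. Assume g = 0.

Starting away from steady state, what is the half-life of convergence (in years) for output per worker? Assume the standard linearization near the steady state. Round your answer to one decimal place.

Near the steady state the convergence rate is λ = (1 − α)(n + δ).
λ = (1 − 0.33) × 0.044 = 0.67 × 0.044 = 0.02948
Half-life = ln 2 / λ = 0.6931 / 0.02948 ≈ 23.51 years

about 23.5 years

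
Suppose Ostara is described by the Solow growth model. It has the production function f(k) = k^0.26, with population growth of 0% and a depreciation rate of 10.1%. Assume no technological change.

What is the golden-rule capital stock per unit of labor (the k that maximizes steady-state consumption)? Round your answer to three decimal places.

k_gold ≈ 3.589

The golden rule sets f'(k) = n + δ, i.e. α·k^(α−1) = n + δ.
So k^(1−α) = α / (n + δ) = 0.26 / 0.101 = 2.5743.
k_gold = 2.5743^(1/0.74) ≈ 3.5888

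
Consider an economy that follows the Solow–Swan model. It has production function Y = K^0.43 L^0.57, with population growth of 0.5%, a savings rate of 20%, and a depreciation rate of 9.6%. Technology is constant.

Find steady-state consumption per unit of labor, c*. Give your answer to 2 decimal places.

c* = 1.34

At the steady state, Δk = 0, so s·k^α = (n + δ)·k.
Dividing both sides by k: k^(1−α) = s / (n + δ).
k^0.57 = 0.20 / (0.005 + 0.096) = 0.20 / 0.101 = 1.9802
k* = 1.9802^(1/0.57) ≈ 3.3154
y* = (k*)^α = 3.3154^0.43 ≈ 1.6743
c* = (1 − s)·y* = (1 − 0.20) × 1.6743 ≈ 1.3394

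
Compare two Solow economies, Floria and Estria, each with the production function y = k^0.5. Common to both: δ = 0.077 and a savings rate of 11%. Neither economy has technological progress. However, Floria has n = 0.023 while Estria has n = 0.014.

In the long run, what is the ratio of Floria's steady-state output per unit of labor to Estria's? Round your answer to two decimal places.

Steady-state y* = [s/(n + δ)]^(α/(1−α)), so the ratio is [ (s_F/(n + δ)_F) / (s_E/(n + δ)_E) ]^1.
s_F/(n + δ)_F = 0.11/0.100 = 1.1000; s_E/(n + δ)_E = 0.11/0.091 = 1.2088.
Ratio = (1.1000/1.2088)^1 = 0.9100^1 ≈ 0.9100

y*_F / y*_E ≈ 0.91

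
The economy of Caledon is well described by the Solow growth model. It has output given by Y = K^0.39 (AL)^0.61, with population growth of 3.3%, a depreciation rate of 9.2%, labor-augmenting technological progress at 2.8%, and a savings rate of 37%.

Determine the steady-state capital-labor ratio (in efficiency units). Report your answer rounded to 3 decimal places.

In steady state, investment equals break-even investment: s·k^α = (n + g + δ)·k.
Rearranging, k^(1−α) = s / (n + g + δ).
k^0.61 = 0.37 / (0.033 + 0.028 + 0.092) = 0.37 / 0.153 = 2.4183
k* = 2.4183^(1/0.61) ≈ 4.2531

k* ≈ 4.253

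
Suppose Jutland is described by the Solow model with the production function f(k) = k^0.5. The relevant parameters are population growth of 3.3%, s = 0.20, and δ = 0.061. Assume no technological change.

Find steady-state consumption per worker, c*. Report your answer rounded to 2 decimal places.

At the steady state, Δk = 0, so s·k^α = (n + δ)·k.
Dividing both sides by k: k^(1−α) = s / (n + δ).
k^0.5 = 0.20 / (0.033 + 0.061) = 0.20 / 0.094 = 2.1277
k* = 2.1277^(1/0.5) ≈ 4.5271
y* = (k*)^α = 4.5271^0.5 ≈ 2.1277
c* = (1 − s)·y* = (1 − 0.20) × 2.1277 ≈ 1.7022

c* ≈ 1.70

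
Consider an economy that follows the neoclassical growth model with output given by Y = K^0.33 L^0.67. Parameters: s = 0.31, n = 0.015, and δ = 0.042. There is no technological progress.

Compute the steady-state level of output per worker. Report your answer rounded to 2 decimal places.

In steady state, investment equals break-even investment: s·k^α = (n + δ)·k.
Rearranging, k^(1−α) = s / (n + δ).
k^0.67 = 0.31 / (0.015 + 0.042) = 0.31 / 0.057 = 5.4386
k* = 5.4386^(1/0.67) ≈ 12.5240
y* = (k*)^α = 12.5240^0.33 ≈ 2.3028

y* ≈ 2.30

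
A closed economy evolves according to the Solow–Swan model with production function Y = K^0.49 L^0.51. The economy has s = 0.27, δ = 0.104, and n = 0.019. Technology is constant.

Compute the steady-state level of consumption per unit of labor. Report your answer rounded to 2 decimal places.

At the steady state, Δk = 0, so s·k^α = (n + δ)·k.
Dividing both sides by k: k^(1−α) = s / (n + δ).
k^0.51 = 0.27 / (0.019 + 0.104) = 0.27 / 0.123 = 2.1951
k* = 2.1951^(1/0.51) ≈ 4.6722
y* = (k*)^α = 4.6722^0.49 ≈ 2.1285
c* = (1 − s)·y* = (1 − 0.27) × 2.1285 ≈ 1.5538

c* = 1.55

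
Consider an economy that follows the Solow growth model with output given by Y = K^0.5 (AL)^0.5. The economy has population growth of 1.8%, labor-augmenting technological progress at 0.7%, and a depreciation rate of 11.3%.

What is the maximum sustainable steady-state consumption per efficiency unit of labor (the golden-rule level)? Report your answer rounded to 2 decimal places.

At the golden rule, f'(k) = n + g + δ, so α·k^(α−1) = n + g + δ and k_gold = (α/(n + g + δ))^(1/(1−α)).
k_gold = (0.5/0.138)^(1/0.5) = 3.6232^2 ≈ 13.1276
c_gold = f(k_gold) − (n + g + δ)·k_gold = 3.6232 − 0.138×13.1276 ≈ 1.8116

c_gold ≈ 1.81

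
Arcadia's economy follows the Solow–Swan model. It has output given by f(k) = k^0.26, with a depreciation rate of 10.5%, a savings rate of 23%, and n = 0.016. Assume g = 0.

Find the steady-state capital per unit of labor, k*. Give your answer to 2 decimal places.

k* = 2.38

Steady state requires s·f(k) = (n + δ)·k, i.e. s·k^α = (n + δ)·k.
Rearranging, k^(1−α) = s / (n + δ).
k^0.74 = 0.23 / (0.016 + 0.105) = 0.23 / 0.121 = 1.9008
k* = 1.9008^(1/0.74) ≈ 2.3820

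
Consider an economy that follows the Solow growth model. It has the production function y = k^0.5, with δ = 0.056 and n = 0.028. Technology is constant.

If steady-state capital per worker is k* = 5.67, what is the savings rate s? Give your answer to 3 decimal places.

s ≈ 0.200

In steady state, investment equals break-even investment: s·k^α = (n + δ)·k.
So s / (n + δ) = (k*)^(1−α) = 5.67^0.5 = 2.3812.
Therefore s = 2.3812 × (n + δ) = 2.3812 × 0.084 = 0.2000.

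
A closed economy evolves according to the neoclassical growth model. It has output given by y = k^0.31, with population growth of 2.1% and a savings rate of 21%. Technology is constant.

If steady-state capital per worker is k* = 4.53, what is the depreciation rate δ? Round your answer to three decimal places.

δ ≈ 0.053

Steady state requires s·f(k) = (n + δ)·k, i.e. s·k^α = (n + δ)·k.
So s / (n + δ) = (k*)^(1−α) = 4.53^0.69 = 2.8360.
Therefore n + δ = s / 2.8360 = 0.21 / 2.8360 = 0.0740, so δ = 0.0740 − 0.021 = 0.0530.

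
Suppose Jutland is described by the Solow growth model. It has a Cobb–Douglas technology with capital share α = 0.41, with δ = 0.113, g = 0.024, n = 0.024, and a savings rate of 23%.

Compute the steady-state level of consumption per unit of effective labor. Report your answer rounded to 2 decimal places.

Steady state requires s·f(k) = (n + g + δ)·k, i.e. s·k^α = (n + g + δ)·k.
Rearranging, k^(1−α) = s / (n + g + δ).
k^0.59 = 0.23 / (0.024 + 0.024 + 0.113) = 0.23 / 0.161 = 1.4286
k* = 1.4286^(1/0.59) ≈ 1.8305
y* = (k*)^α = 1.8305^0.41 ≈ 1.2813
c* = (1 − s)·y* = (1 − 0.23) × 1.2813 ≈ 0.9866

c* = 0.99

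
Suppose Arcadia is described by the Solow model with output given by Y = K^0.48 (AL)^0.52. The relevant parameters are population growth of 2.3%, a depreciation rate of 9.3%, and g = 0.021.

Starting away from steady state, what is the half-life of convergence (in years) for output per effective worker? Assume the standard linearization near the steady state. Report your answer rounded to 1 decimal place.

Near the steady state the convergence rate is λ = (1 − α)(n + g + δ).
λ = (1 − 0.48) × 0.137 = 0.52 × 0.137 = 0.07124
Half-life = ln 2 / λ = 0.6931 / 0.07124 ≈ 9.73 years

about 9.7 years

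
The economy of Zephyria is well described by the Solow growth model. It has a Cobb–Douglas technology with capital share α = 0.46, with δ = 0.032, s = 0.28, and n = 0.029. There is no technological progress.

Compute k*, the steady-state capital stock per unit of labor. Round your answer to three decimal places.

At the steady state, Δk = 0, so s·k^α = (n + δ)·k.
Rearranging, k^(1−α) = s / (n + δ).
k^0.54 = 0.28 / (0.029 + 0.032) = 0.28 / 0.061 = 4.5902
k* = 4.5902^(1/0.54) ≈ 16.8118

k* = 16.812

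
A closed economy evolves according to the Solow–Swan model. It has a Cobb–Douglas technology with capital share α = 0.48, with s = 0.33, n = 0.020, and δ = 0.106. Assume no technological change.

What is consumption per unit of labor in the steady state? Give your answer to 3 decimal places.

Steady state requires s·f(k) = (n + δ)·k, i.e. s·k^α = (n + δ)·k.
Rearranging, k^(1−α) = s / (n + δ).
k^0.52 = 0.33 / (0.020 + 0.106) = 0.33 / 0.126 = 2.6190
k* = 2.6190^(1/0.52) ≈ 6.3695
y* = (k*)^α = 6.3695^0.48 ≈ 2.4320
c* = (1 − s)·y* = (1 − 0.33) × 2.4320 ≈ 1.6294

c* ≈ 1.629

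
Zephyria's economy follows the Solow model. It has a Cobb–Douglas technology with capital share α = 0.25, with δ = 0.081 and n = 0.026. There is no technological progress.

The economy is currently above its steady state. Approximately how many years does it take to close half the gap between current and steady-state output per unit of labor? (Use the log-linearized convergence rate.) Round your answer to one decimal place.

Near the steady state the convergence rate is λ = (1 − α)(n + δ).
λ = (1 − 0.25) × 0.107 = 0.75 × 0.107 = 0.08025
Half-life = ln 2 / λ = 0.6931 / 0.08025 ≈ 8.64 years

about 8.6 years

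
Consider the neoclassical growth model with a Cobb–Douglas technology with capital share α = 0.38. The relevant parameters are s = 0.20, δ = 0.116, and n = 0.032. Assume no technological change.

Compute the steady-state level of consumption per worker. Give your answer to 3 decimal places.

At the steady state, Δk = 0, so s·k^α = (n + δ)·k.
Rearranging, k^(1−α) = s / (n + δ).
k^0.62 = 0.20 / (0.032 + 0.116) = 0.20 / 0.148 = 1.3514
k* = 1.3514^(1/0.62) ≈ 1.6253
y* = (k*)^α = 1.6253^0.38 ≈ 1.2027
c* = (1 − s)·y* = (1 − 0.20) × 1.2027 ≈ 0.9622

c* = 0.962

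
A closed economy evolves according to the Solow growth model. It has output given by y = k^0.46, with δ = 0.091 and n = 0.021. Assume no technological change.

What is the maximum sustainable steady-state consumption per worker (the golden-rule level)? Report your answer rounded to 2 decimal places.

c_gold ≈ 1.80

At the golden rule, f'(k) = n + δ, so α·k^(α−1) = n + δ and k_gold = (α/(n + δ))^(1/(1−α)).
k_gold = (0.46/0.112)^(1/0.54) = 4.1071^1.8519 ≈ 13.6838
c_gold = f(k_gold) − (n + δ)·k_gold = 3.3316 − 0.112×13.6838 ≈ 1.7990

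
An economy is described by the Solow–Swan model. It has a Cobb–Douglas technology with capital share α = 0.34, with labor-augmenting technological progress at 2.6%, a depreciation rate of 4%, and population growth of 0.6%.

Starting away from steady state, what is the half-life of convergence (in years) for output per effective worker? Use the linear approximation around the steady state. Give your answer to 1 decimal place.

Near the steady state the convergence rate is λ = (1 − α)(n + g + δ).
λ = (1 − 0.34) × 0.072 = 0.66 × 0.072 = 0.04752
Half-life = ln 2 / λ = 0.6931 / 0.04752 ≈ 14.59 years

half-life ≈ 14.6 years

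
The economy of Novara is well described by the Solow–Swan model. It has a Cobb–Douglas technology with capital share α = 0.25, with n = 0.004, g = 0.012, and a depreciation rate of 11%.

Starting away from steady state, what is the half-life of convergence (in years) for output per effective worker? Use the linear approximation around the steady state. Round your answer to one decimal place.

t_½ ≈ 7.3 years

Near the steady state the convergence rate is λ = (1 − α)(n + g + δ).
λ = (1 − 0.25) × 0.126 = 0.75 × 0.126 = 0.0945
Half-life = ln 2 / λ = 0.6931 / 0.0945 ≈ 7.33 years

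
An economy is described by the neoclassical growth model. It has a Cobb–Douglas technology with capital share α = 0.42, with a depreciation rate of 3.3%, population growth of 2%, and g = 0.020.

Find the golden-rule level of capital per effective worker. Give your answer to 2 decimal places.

k_gold ≈ 20.43

The golden rule sets f'(k) = n + g + δ, i.e. α·k^(α−1) = n + g + δ.
So k^(1−α) = α / (n + g + δ) = 0.42 / 0.073 = 5.7534.
k_gold = 5.7534^(1/0.58) ≈ 20.4275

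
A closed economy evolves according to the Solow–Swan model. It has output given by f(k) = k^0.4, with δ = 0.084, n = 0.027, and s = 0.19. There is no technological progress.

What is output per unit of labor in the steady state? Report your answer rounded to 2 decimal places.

y* ≈ 1.43

Steady state requires s·f(k) = (n + δ)·k, i.e. s·k^α = (n + δ)·k.
Dividing both sides by k: k^(1−α) = s / (n + δ).
k^0.6 = 0.19 / (0.027 + 0.084) = 0.19 / 0.111 = 1.7117
k* = 1.7117^(1/0.6) ≈ 2.4493
y* = (k*)^α = 2.4493^0.4 ≈ 1.4309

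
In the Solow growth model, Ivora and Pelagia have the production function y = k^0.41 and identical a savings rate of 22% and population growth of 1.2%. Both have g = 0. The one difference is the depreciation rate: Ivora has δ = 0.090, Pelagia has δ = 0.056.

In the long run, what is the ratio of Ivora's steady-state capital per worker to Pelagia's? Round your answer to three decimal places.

ratio ≈ 0.503

Steady-state k* = [s/(n + δ)]^(1/(1−α)), so the ratio is [ (s_I/(n + δ)_I) / (s_P/(n + δ)_P) ]^1.6949.
s_I/(n + δ)_I = 0.22/0.102 = 2.1569; s_P/(n + δ)_P = 0.22/0.068 = 3.2353.
Ratio = (2.1569/3.2353)^1.6949 = 0.6667^1.6949 ≈ 0.5030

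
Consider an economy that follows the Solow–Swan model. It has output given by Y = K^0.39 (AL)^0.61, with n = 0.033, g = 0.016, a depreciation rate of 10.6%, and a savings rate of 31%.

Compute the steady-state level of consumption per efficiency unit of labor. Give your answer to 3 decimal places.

In steady state, investment equals break-even investment: s·k^α = (n + g + δ)·k.
Dividing both sides by k: k^(1−α) = s / (n + g + δ).
k^0.61 = 0.31 / (0.033 + 0.016 + 0.106) = 0.31 / 0.155 = 2.0000
k* = 2.0000^(1/0.61) ≈ 3.1152
y* = (k*)^α = 3.1152^0.39 ≈ 1.5576
c* = (1 − s)·y* = (1 − 0.31) × 1.5576 ≈ 1.0747

c* ≈ 1.075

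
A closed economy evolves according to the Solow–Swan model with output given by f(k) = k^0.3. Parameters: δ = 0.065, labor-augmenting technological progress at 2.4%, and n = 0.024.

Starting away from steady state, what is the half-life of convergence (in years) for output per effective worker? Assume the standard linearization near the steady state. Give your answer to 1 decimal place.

Near the steady state the convergence rate is λ = (1 − α)(n + g + δ).
λ = (1 − 0.3) × 0.113 = 0.7 × 0.113 = 0.0791
Half-life = ln 2 / λ = 0.6931 / 0.0791 ≈ 8.76 years

about 8.8 years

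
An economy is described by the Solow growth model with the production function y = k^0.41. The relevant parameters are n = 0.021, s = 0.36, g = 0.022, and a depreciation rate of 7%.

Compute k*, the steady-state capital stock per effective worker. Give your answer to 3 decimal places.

At the steady state, Δk = 0, so s·k^α = (n + g + δ)·k.
Dividing both sides by k: k^(1−α) = s / (n + g + δ).
k^0.59 = 0.36 / (0.021 + 0.022 + 0.070) = 0.36 / 0.113 = 3.1858
k* = 3.1858^(1/0.59) ≈ 7.1271

k* ≈ 7.127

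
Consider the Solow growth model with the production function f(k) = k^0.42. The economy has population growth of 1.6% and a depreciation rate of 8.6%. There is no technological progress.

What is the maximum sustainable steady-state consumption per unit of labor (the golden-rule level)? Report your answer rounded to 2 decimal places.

c_gold ≈ 1.62

At the golden rule, f'(k) = n + δ, so α·k^(α−1) = n + δ and k_gold = (α/(n + δ))^(1/(1−α)).
k_gold = (0.42/0.102)^(1/0.58) = 4.1176^1.7241 ≈ 11.4738
c_gold = f(k_gold) − (n + δ)·k_gold = 2.7866 − 0.102×11.4738 ≈ 1.6163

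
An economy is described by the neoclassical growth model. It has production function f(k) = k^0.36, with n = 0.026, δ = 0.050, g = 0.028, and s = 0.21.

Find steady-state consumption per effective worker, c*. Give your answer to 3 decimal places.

Steady state requires s·f(k) = (n + g + δ)·k, i.e. s·k^α = (n + g + δ)·k.
Rearranging, k^(1−α) = s / (n + g + δ).
k^0.64 = 0.21 / (0.026 + 0.028 + 0.050) = 0.21 / 0.104 = 2.0192
k* = 2.0192^(1/0.64) ≈ 2.9981
y* = (k*)^α = 2.9981^0.36 ≈ 1.4848
c* = (1 − s)·y* = (1 − 0.21) × 1.4848 ≈ 1.1730

c* = 1.173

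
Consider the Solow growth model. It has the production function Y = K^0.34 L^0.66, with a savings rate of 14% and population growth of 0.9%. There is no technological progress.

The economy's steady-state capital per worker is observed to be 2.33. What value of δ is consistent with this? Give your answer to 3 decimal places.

In steady state, investment equals break-even investment: s·k^α = (n + δ)·k.
So s / (n + δ) = (k*)^(1−α) = 2.33^0.66 = 1.7477.
Therefore n + δ = s / 1.7477 = 0.14 / 1.7477 = 0.0801, so δ = 0.0801 − 0.009 = 0.0711.

δ ≈ 0.071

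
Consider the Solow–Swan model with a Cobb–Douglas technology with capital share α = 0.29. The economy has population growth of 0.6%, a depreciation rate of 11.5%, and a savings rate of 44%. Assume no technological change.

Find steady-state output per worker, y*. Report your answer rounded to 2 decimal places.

Steady state requires s·f(k) = (n + δ)·k, i.e. s·k^α = (n + δ)·k.
Dividing both sides by k: k^(1−α) = s / (n + δ).
k^0.71 = 0.44 / (0.006 + 0.115) = 0.44 / 0.121 = 3.6364
k* = 3.6364^(1/0.71) ≈ 6.1614
y* = (k*)^α = 6.1614^0.29 ≈ 1.6944

y* ≈ 1.69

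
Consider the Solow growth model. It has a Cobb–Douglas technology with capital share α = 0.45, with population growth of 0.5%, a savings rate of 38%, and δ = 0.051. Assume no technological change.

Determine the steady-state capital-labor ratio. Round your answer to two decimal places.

In steady state, investment equals break-even investment: s·k^α = (n + δ)·k.
Dividing both sides by k: k^(1−α) = s / (n + δ).
k^0.55 = 0.38 / (0.005 + 0.051) = 0.38 / 0.056 = 6.7857
k* = 6.7857^(1/0.55) ≈ 32.5080

k* = 32.51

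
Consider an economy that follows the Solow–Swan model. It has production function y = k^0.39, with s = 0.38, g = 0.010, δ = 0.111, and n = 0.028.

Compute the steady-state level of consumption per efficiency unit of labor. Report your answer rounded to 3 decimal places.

c* ≈ 1.128

In steady state, investment equals break-even investment: s·k^α = (n + g + δ)·k.
Dividing both sides by k: k^(1−α) = s / (n + g + δ).
k^0.61 = 0.38 / (0.028 + 0.010 + 0.111) = 0.38 / 0.149 = 2.5503
k* = 2.5503^(1/0.61) ≈ 4.6403
y* = (k*)^α = 4.6403^0.39 ≈ 1.8195
c* = (1 − s)·y* = (1 − 0.38) × 1.8195 ≈ 1.1281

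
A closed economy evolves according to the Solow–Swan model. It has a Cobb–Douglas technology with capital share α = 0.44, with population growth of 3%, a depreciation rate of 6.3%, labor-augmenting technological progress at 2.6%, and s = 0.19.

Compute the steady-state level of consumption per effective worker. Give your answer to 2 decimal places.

c* = 1.17

Steady state requires s·f(k) = (n + g + δ)·k, i.e. s·k^α = (n + g + δ)·k.
Rearranging, k^(1−α) = s / (n + g + δ).
k^0.56 = 0.19 / (0.030 + 0.026 + 0.063) = 0.19 / 0.119 = 1.5966
k* = 1.5966^(1/0.56) ≈ 2.3060
y* = (k*)^α = 2.3060^0.44 ≈ 1.4443
c* = (1 − s)·y* = (1 − 0.19) × 1.4443 ≈ 1.1699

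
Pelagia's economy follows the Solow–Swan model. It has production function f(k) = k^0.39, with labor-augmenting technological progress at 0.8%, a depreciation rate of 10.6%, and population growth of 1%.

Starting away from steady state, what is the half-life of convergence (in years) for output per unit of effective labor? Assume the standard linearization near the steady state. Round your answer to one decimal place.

Near the steady state the convergence rate is λ = (1 − α)(n + g + δ).
λ = (1 − 0.39) × 0.124 = 0.61 × 0.124 = 0.07564
Half-life = ln 2 / λ = 0.6931 / 0.07564 ≈ 9.16 years

t_½ ≈ 9.2 years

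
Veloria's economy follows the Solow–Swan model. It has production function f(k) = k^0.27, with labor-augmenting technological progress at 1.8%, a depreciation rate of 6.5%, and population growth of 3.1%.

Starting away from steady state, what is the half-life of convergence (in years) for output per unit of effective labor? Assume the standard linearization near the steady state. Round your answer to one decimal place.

Near the steady state the convergence rate is λ = (1 − α)(n + g + δ).
λ = (1 − 0.27) × 0.114 = 0.73 × 0.114 = 0.08322
Half-life = ln 2 / λ = 0.6931 / 0.08322 ≈ 8.33 years

t_½ ≈ 8.3 years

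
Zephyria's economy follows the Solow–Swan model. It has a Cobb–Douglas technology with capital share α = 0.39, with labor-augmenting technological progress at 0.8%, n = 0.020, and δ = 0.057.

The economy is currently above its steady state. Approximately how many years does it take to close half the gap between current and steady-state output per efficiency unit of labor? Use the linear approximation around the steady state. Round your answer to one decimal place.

half-life ≈ 13.4 years

Near the steady state the convergence rate is λ = (1 − α)(n + g + δ).
λ = (1 − 0.39) × 0.085 = 0.61 × 0.085 = 0.05185
Half-life = ln 2 / λ = 0.6931 / 0.05185 ≈ 13.37 years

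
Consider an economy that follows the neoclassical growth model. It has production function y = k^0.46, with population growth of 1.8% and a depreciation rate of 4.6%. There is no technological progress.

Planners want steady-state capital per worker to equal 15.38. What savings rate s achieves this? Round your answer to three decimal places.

s ≈ 0.280

In steady state, investment equals break-even investment: s·k^α = (n + δ)·k.
So s / (n + δ) = (k*)^(1−α) = 15.38^0.54 = 4.3748.
Therefore s = 4.3748 × (n + δ) = 4.3748 × 0.064 = 0.2800.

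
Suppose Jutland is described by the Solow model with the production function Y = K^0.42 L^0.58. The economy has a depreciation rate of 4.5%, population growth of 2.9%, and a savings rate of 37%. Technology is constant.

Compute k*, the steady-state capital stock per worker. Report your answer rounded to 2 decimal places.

In steady state, investment equals break-even investment: s·k^α = (n + δ)·k.
Rearranging, k^(1−α) = s / (n + δ).
k^0.58 = 0.37 / (0.029 + 0.045) = 0.37 / 0.074 = 5.0000
k* = 5.0000^(1/0.58) ≈ 16.0369

k* = 16.04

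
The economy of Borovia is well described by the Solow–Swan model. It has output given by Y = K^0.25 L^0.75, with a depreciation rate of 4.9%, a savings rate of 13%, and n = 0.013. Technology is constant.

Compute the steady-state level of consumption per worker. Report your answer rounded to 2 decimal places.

Steady state requires s·f(k) = (n + δ)·k, i.e. s·k^α = (n + δ)·k.
Rearranging, k^(1−α) = s / (n + δ).
k^0.75 = 0.13 / (0.013 + 0.049) = 0.13 / 0.062 = 2.0968
k* = 2.0968^(1/0.75) ≈ 2.6838
y* = (k*)^α = 2.6838^0.25 ≈ 1.2799
c* = (1 − s)·y* = (1 − 0.13) × 1.2799 ≈ 1.1135

c* ≈ 1.11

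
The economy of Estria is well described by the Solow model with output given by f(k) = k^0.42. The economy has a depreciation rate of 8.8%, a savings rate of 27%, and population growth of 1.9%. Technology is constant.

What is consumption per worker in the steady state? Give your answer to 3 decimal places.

In steady state, investment equals break-even investment: s·k^α = (n + δ)·k.
Dividing both sides by k: k^(1−α) = s / (n + δ).
k^0.58 = 0.27 / (0.019 + 0.088) = 0.27 / 0.107 = 2.5234
k* = 2.5234^(1/0.58) ≈ 4.9326
y* = (k*)^α = 4.9326^0.42 ≈ 1.9548
c* = (1 − s)·y* = (1 − 0.27) × 1.9548 ≈ 1.4270

c* ≈ 1.427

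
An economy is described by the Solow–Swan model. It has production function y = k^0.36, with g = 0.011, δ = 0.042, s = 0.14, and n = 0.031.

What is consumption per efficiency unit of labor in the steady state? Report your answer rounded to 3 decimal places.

c* ≈ 1.146

In steady state, investment equals break-even investment: s·k^α = (n + g + δ)·k.
Dividing both sides by k: k^(1−α) = s / (n + g + δ).
k^0.64 = 0.14 / (0.031 + 0.011 + 0.042) = 0.14 / 0.084 = 1.6667
k* = 1.6667^(1/0.64) ≈ 2.2215
y* = (k*)^α = 2.2215^0.36 ≈ 1.3329
c* = (1 − s)·y* = (1 − 0.14) × 1.3329 ≈ 1.1463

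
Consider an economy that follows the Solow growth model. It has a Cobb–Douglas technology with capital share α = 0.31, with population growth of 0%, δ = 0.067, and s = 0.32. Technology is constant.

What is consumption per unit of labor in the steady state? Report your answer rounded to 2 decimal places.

c* = 1.37

In steady state, investment equals break-even investment: s·k^α = (n + δ)·k.
Dividing both sides by k: k^(1−α) = s / (n + δ).
k^0.69 = 0.32 / (0.000 + 0.067) = 0.32 / 0.067 = 4.7761
k* = 4.7761^(1/0.69) ≈ 9.6419
y* = (k*)^α = 9.6419^0.31 ≈ 2.0188
c* = (1 − s)·y* = (1 − 0.32) × 2.0188 ≈ 1.3728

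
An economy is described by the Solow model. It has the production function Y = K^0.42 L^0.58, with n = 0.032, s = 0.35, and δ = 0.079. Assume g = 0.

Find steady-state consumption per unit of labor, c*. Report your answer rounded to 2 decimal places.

In steady state, investment equals break-even investment: s·k^α = (n + δ)·k.
Rearranging, k^(1−α) = s / (n + δ).
k^0.58 = 0.35 / (0.032 + 0.079) = 0.35 / 0.111 = 3.1532
k* = 3.1532^(1/0.58) ≈ 7.2430
y* = (k*)^α = 7.2430^0.42 ≈ 2.2970
c* = (1 − s)·y* = (1 − 0.35) × 2.2970 ≈ 1.4931

c* ≈ 1.49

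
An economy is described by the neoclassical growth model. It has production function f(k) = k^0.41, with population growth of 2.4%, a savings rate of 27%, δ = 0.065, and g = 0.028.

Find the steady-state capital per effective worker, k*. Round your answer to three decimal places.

k* ≈ 4.126

At the steady state, Δk = 0, so s·k^α = (n + g + δ)·k.
Dividing both sides by k: k^(1−α) = s / (n + g + δ).
k^0.59 = 0.27 / (0.024 + 0.028 + 0.065) = 0.27 / 0.117 = 2.3077
k* = 2.3077^(1/0.59) ≈ 4.1263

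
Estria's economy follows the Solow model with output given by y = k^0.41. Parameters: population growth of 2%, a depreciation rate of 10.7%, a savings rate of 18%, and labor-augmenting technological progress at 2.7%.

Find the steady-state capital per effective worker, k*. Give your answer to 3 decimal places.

At the steady state, Δk = 0, so s·k^α = (n + g + δ)·k.
Rearranging, k^(1−α) = s / (n + g + δ).
k^0.59 = 0.18 / (0.020 + 0.027 + 0.107) = 0.18 / 0.154 = 1.1688
k* = 1.1688^(1/0.59) ≈ 1.3026

k* = 1.303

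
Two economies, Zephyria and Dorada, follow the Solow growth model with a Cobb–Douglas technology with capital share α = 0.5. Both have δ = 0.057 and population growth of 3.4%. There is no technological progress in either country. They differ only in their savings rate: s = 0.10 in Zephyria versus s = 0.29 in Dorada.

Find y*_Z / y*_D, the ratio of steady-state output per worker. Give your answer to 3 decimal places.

y*_Z / y*_D ≈ 0.345

Steady-state y* = [s/(n + δ)]^(α/(1−α)), so the ratio is [ (s_Z/(n + δ)_Z) / (s_D/(n + δ)_D) ]^1.
s_Z/(n + δ)_Z = 0.10/0.091 = 1.0989; s_D/(n + δ)_D = 0.29/0.091 = 3.1868.
Ratio = (1.0989/3.1868)^1 = 0.3448^1 ≈ 0.3448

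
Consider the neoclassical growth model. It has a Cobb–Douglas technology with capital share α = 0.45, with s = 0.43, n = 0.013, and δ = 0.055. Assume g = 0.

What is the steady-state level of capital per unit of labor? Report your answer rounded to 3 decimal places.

k* = 28.595

Steady state requires s·f(k) = (n + δ)·k, i.e. s·k^α = (n + δ)·k.
Dividing both sides by k: k^(1−α) = s / (n + δ).
k^0.55 = 0.43 / (0.013 + 0.055) = 0.43 / 0.068 = 6.3235
k* = 6.3235^(1/0.55) ≈ 28.5948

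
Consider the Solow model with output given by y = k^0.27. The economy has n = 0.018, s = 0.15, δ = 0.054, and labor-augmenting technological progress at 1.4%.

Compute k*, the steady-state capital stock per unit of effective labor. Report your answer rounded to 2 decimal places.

k* ≈ 2.14

At the steady state, Δk = 0, so s·k^α = (n + g + δ)·k.
Dividing both sides by k: k^(1−α) = s / (n + g + δ).
k^0.73 = 0.15 / (0.018 + 0.014 + 0.054) = 0.15 / 0.086 = 1.7442
k* = 1.7442^(1/0.73) ≈ 2.1427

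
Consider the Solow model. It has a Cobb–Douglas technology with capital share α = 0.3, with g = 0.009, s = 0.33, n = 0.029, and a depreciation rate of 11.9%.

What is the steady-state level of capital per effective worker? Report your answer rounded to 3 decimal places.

k* = 2.890

Steady state requires s·f(k) = (n + g + δ)·k, i.e. s·k^α = (n + g + δ)·k.
Rearranging, k^(1−α) = s / (n + g + δ).
k^0.7 = 0.33 / (0.029 + 0.009 + 0.119) = 0.33 / 0.157 = 2.1019
k* = 2.1019^(1/0.7) ≈ 2.8898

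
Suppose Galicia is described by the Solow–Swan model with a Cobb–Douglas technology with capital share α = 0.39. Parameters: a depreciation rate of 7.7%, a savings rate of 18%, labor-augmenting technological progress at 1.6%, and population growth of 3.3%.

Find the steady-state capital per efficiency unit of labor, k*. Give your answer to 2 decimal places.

k* ≈ 1.79

In steady state, investment equals break-even investment: s·k^α = (n + g + δ)·k.
Rearranging, k^(1−α) = s / (n + g + δ).
k^0.61 = 0.18 / (0.033 + 0.016 + 0.077) = 0.18 / 0.126 = 1.4286
k* = 1.4286^(1/0.61) ≈ 1.7945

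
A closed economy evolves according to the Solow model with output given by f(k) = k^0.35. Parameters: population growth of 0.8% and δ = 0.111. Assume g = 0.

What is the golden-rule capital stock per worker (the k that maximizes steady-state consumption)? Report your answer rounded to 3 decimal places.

k_gold ≈ 5.258

The golden rule sets f'(k) = n + δ, i.e. α·k^(α−1) = n + δ.
So k^(1−α) = α / (n + δ) = 0.35 / 0.119 = 2.9412.
k_gold = 2.9412^(1/0.65) ≈ 5.2578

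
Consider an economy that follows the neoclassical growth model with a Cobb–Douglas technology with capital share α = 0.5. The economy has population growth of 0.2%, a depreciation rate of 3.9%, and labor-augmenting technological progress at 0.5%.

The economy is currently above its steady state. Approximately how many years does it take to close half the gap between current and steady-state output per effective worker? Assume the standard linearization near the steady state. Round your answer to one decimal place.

about 30.1 years

Near the steady state the convergence rate is λ = (1 − α)(n + g + δ).
λ = (1 − 0.5) × 0.046 = 0.5 × 0.046 = 0.0230
Half-life = ln 2 / λ = 0.6931 / 0.0230 ≈ 30.13 years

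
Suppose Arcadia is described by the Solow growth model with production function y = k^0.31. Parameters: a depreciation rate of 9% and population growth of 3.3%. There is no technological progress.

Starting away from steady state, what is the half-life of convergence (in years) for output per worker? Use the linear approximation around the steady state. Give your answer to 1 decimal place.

Near the steady state the convergence rate is λ = (1 − α)(n + δ).
λ = (1 − 0.31) × 0.123 = 0.69 × 0.123 = 0.08487
Half-life = ln 2 / λ = 0.6931 / 0.08487 ≈ 8.17 years

t_½ ≈ 8.2 years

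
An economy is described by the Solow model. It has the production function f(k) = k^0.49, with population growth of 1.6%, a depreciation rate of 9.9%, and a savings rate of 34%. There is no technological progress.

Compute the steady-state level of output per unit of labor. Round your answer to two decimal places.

y* = 2.83

Steady state requires s·f(k) = (n + δ)·k, i.e. s·k^α = (n + δ)·k.
Rearranging, k^(1−α) = s / (n + δ).
k^0.51 = 0.34 / (0.016 + 0.099) = 0.34 / 0.115 = 2.9565
k* = 2.9565^(1/0.51) ≈ 8.3771
y* = (k*)^α = 8.3771^0.49 ≈ 2.8335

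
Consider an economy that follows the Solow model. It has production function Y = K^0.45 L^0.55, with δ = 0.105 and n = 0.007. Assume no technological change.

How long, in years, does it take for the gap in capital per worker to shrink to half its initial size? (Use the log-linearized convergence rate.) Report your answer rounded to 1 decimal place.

t_½ ≈ 11.3 years

Near the steady state the convergence rate is λ = (1 − α)(n + δ).
λ = (1 − 0.45) × 0.112 = 0.55 × 0.112 = 0.0616
Half-life = ln 2 / λ = 0.6931 / 0.0616 ≈ 11.25 years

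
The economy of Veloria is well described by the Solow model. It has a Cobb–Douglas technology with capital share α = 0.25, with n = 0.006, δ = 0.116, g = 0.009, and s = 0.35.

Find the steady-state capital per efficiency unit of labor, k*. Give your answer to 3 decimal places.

At the steady state, Δk = 0, so s·k^α = (n + g + δ)·k.
Rearranging, k^(1−α) = s / (n + g + δ).
k^0.75 = 0.35 / (0.006 + 0.009 + 0.116) = 0.35 / 0.131 = 2.6718
k* = 2.6718^(1/0.75) ≈ 3.7074

k* = 3.707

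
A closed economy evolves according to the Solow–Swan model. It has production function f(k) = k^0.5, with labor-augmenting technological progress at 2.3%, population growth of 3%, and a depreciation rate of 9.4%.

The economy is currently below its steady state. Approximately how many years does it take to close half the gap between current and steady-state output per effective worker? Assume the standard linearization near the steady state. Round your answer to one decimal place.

about 9.4 years

Near the steady state the convergence rate is λ = (1 − α)(n + g + δ).
λ = (1 − 0.5) × 0.147 = 0.5 × 0.147 = 0.0735
Half-life = ln 2 / λ = 0.6931 / 0.0735 ≈ 9.43 years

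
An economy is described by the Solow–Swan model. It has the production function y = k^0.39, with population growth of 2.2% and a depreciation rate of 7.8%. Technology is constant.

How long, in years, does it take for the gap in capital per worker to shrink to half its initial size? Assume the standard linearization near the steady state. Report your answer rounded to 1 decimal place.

about 11.4 years

Near the steady state the convergence rate is λ = (1 − α)(n + δ).
λ = (1 − 0.39) × 0.100 = 0.61 × 0.100 = 0.0610
Half-life = ln 2 / λ = 0.6931 / 0.0610 ≈ 11.36 years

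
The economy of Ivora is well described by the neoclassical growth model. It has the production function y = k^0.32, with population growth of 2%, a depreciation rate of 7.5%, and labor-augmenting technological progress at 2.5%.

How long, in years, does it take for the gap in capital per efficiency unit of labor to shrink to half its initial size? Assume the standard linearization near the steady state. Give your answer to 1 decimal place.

t_½ ≈ 8.5 years

Near the steady state the convergence rate is λ = (1 − α)(n + g + δ).
λ = (1 − 0.32) × 0.120 = 0.68 × 0.120 = 0.0816
Half-life = ln 2 / λ = 0.6931 / 0.0816 ≈ 8.49 years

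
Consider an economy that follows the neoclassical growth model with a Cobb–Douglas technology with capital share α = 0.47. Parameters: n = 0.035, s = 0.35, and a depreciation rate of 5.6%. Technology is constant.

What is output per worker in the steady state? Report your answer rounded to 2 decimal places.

At the steady state, Δk = 0, so s·k^α = (n + δ)·k.
Rearranging, k^(1−α) = s / (n + δ).
k^0.53 = 0.35 / (0.035 + 0.056) = 0.35 / 0.091 = 3.8462
k* = 3.8462^(1/0.53) ≈ 12.7009
y* = (k*)^α = 12.7009^0.47 ≈ 3.3022

y* = 3.30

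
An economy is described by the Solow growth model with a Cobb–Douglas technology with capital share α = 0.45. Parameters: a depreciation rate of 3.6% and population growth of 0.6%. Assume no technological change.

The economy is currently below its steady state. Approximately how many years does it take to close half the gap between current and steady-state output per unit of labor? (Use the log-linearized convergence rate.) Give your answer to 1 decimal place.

Near the steady state the convergence rate is λ = (1 − α)(n + δ).
λ = (1 − 0.45) × 0.042 = 0.55 × 0.042 = 0.0231
Half-life = ln 2 / λ = 0.6931 / 0.0231 ≈ 30.00 years

t_½ ≈ 30.0 years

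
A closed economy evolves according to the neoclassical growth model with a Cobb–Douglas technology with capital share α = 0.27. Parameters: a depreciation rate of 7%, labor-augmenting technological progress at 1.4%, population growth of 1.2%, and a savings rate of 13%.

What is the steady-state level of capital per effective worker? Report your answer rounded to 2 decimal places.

k* = 1.51

At the steady state, Δk = 0, so s·k^α = (n + g + δ)·k.
Rearranging, k^(1−α) = s / (n + g + δ).
k^0.73 = 0.13 / (0.012 + 0.014 + 0.070) = 0.13 / 0.096 = 1.3542
k* = 1.3542^(1/0.73) ≈ 1.5149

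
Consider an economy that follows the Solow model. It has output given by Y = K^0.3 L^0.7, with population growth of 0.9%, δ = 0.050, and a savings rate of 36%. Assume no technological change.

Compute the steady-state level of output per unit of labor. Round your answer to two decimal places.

y* ≈ 2.17

In steady state, investment equals break-even investment: s·k^α = (n + δ)·k.
Dividing both sides by k: k^(1−α) = s / (n + δ).
k^0.7 = 0.36 / (0.009 + 0.050) = 0.36 / 0.059 = 6.1017
k* = 6.1017^(1/0.7) ≈ 13.2456
y* = (k*)^α = 13.2456^0.3 ≈ 2.1708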